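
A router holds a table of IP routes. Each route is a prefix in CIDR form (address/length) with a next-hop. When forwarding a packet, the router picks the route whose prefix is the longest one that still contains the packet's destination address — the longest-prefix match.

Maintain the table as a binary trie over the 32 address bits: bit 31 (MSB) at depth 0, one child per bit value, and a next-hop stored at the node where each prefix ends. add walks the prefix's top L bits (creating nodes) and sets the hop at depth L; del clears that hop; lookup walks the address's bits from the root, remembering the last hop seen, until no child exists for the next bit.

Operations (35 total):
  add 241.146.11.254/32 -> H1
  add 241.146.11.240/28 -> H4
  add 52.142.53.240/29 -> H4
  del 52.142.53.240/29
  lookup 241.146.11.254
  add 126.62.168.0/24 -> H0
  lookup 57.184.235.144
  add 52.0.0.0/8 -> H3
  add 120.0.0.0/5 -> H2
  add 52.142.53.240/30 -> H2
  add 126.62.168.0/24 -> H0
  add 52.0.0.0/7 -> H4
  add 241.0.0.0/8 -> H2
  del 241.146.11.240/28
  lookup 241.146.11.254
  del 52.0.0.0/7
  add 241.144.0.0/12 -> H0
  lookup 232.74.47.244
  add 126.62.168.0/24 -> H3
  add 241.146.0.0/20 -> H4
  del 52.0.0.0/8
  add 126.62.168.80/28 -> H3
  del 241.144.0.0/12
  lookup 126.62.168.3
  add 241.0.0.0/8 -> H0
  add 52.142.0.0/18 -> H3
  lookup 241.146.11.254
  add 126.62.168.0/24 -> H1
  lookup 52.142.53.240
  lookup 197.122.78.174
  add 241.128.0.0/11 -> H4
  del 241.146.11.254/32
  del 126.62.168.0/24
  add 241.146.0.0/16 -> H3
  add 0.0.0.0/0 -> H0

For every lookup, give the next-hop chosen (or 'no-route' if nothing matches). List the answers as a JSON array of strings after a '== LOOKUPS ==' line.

Process each operation:
  + 241.146.11.254/32 (H1) depth=32
  + 241.146.11.240/28 (H4) depth=28
  + 52.142.53.240/29 (H4) depth=29
  - 52.142.53.240/29 clear@29
  lookup 241.146.11.254: bits 11110001100100100000101111111110 walk d0:-→d1:-→d2:-→d3:-→d4:-→d5:-→d6:-→d7:-→d8:-→d9:-→d10:-→d11:-→d12:-→d13:-→d14:-→d15:-→d16:-→d17:-→d18:-→d19:-→d20:-→d21:-→d22:-→d23:-→d24:-→d25:-→d26:-→d27:-→d28:H4→d29:-→d30:-→d31:-→d32:H1 -> H1
  + 126.62.168.0/24 (H0) depth=24
  lookup 57.184.235.144: bits 0011 walk d0:-→d1:-→d2:-→d3:-→d4:- -> no-route
  + 52.0.0.0/8 (H3) depth=8
  + 120.0.0.0/5 (H2) depth=5
  + 52.142.53.240/30 (H2) depth=30
  + 126.62.168.0/24 (H0) depth=24
  + 52.0.0.0/7 (H4) depth=7
  + 241.0.0.0/8 (H2) depth=8
  - 241.146.11.240/28 clear@28
  lookup 241.146.11.254: bits 11110001100100100000101111111110 walk d0:-→d1:-→d2:-→d3:-→d4:-→d5:-→d6:-→d7:-→d8:H2→d9:-→d10:-→d11:-→d12:-→d13:-→d14:-→d15:-→d16:-→d17:-→d18:-→d19:-→d20:-→d21:-→d22:-→d23:-→d24:-→d25:-→d26:-→d27:-→d28:-→d29:-→d30:-→d31:-→d32:H1 -> H1
  - 52.0.0.0/7 clear@7
  + 241.144.0.0/12 (H0) depth=12
  lookup 232.74.47.244: bits 111 walk d0:-→d1:-→d2:-→d3:- -> no-route
  + 126.62.168.0/24 (H3) depth=24
  + 241.146.0.0/20 (H4) depth=20
  - 52.0.0.0/8 clear@8
  + 126.62.168.80/28 (H3) depth=28
  - 241.144.0.0/12 clear@12
  lookup 126.62.168.3: bits 0111111000111110101010000 walk d0:-→d1:-→d2:-→d3:-→d4:-→d5:H2→d6:-→d7:-→d8:-→d9:-→d10:-→d11:-→d12:-→d13:-→d14:-→d15:-→d16:-→d17:-→d18:-→d19:-→d20:-→d21:-→d22:-→d23:-→d24:H3→d25:- -> H3
  + 241.0.0.0/8 (H0) depth=8
  + 52.142.0.0/18 (H3) depth=18
  lookup 241.146.11.254: bits 11110001100100100000101111111110 walk d0:-→d1:-→d2:-→d3:-→d4:-→d5:-→d6:-→d7:-→d8:H0→d9:-→d10:-→d11:-→d12:-→d13:-→d14:-→d15:-→d16:-→d17:-→d18:-→d19:-→d20:H4→d21:-→d22:-→d23:-→d24:-→d25:-→d26:-→d27:-→d28:-→d29:-→d30:-→d31:-→d32:H1 -> H1
  + 126.62.168.0/24 (H1) depth=24
  lookup 52.142.53.240: bits 001101001000111000110101111100 walk d0:-→d1:-→d2:-→d3:-→d4:-→d5:-→d6:-→d7:-→d8:-→d9:-→d10:-→d11:-→d12:-→d13:-→d14:-→d15:-→d16:-→d17:-→d18:H3→d19:-→d20:-→d21:-→d22:-→d23:-→d24:-→d25:-→d26:-→d27:-→d28:-→d29:-→d30:H2 -> H2
  lookup 197.122.78.174: bits 11 walk d0:-→d1:-→d2:- -> no-route
  + 241.128.0.0/11 (H4) depth=11
  - 241.146.11.254/32 clear@32
  - 126.62.168.0/24 clear@24
  + 241.146.0.0/16 (H3) depth=16
  + 0.0.0.0/0 (H0) depth=0

== LOOKUPS ==
["H1","no-route","H1","no-route","H3","H1","H2","no-route"]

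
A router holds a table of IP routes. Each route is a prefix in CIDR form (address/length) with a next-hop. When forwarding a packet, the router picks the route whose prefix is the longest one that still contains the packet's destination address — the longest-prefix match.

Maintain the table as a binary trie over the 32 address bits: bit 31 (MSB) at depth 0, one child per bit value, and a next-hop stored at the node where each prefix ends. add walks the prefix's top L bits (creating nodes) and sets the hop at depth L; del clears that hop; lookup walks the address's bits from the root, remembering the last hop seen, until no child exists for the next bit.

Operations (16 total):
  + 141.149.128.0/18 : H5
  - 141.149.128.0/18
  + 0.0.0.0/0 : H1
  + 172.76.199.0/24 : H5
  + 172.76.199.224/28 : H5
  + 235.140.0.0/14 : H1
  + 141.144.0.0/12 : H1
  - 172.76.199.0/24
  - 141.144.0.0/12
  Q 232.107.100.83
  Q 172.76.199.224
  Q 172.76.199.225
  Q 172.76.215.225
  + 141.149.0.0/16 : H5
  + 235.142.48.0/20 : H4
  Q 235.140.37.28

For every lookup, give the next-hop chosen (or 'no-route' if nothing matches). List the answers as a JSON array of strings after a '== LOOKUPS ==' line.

Process each operation:
  + 141.149.128.0/18 (H5) depth=18
  del 141.149.128.0/18 (clear depth 18)
  + 0.0.0.0/0 (H1) depth=0
  + 172.76.199.0/24 (H5) depth=24
  + 172.76.199.224/28 (H5) depth=28
  + 235.140.0.0/14 (H1) depth=14
  + 141.144.0.0/12 (H1) depth=12
  del 172.76.199.0/24 (clear depth 24)
  del 141.144.0.0/12 (clear depth 12)
  Q 232.107.100.83: descend 111010 ; hops seen [H1] ; pick H1
  Q 172.76.199.224: descend 1010110001001100110001111110 ; hops seen [H1,H5] ; pick H5
  Q 172.76.199.225: descend 1010110001001100110001111110 ; hops seen [H1,H5] ; pick H5
  Q 172.76.215.225: descend 1010110001001100110 ; hops seen [H1] ; pick H1
  + 141.149.0.0/16 (H5) depth=16
  + 235.142.48.0/20 (H4) depth=20
  Q 235.140.37.28: descend 11101011100011 ; hops seen [H1,H1] ; pick H1

== LOOKUPS ==
["H1","H5","H5","H1","H1"]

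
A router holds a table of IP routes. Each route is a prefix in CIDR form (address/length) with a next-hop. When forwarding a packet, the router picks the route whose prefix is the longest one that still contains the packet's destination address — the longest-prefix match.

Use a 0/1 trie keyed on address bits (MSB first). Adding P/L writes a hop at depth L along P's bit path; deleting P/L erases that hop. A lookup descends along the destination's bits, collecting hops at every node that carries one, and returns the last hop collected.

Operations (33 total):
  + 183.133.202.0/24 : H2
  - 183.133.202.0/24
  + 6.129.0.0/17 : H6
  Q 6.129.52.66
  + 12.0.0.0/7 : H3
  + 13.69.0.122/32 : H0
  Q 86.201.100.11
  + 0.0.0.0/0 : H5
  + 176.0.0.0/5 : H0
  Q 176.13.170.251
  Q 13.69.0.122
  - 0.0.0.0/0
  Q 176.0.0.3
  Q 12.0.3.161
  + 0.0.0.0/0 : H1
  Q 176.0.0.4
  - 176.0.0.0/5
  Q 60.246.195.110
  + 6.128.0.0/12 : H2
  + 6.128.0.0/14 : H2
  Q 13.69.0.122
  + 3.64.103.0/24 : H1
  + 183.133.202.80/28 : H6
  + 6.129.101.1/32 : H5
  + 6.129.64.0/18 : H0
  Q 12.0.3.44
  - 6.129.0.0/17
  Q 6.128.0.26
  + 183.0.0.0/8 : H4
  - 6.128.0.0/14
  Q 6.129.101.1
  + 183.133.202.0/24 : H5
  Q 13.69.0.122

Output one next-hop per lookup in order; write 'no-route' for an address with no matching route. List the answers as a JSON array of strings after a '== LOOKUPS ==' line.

Process each operation:
  add 183.133.202.0/24 -> H2 at depth 24
  - 183.133.202.0/24 clear@24
  add 6.129.0.0/17 -> H6 at depth 17
  lookup 6.129.52.66: bits 00000110100000010 walk d0:-→d1:-→d2:-→d3:-→d4:-→d5:-→d6:-→d7:-→d8:-→d9:-→d10:-→d11:-→d12:-→d13:-→d14:-→d15:-→d16:-→d17:H6 -> H6
  add 12.0.0.0/7 -> H3 at depth 7
  add 13.69.0.122/32 -> H0 at depth 32
  lookup 86.201.100.11: bits 0 walk d0:-→d1:- -> no-route
  add 0.0.0.0/0 -> H5 at depth 0
  add 176.0.0.0/5 -> H0 at depth 5
  lookup 176.13.170.251: bits 10110 walk d0:H5→d1:-→d2:-→d3:-→d4:-→d5:H0 -> H0
  lookup 13.69.0.122: bits 00001101010001010000000001111010 walk d0:H5→d1:-→d2:-→d3:-→d4:-→d5:-→d6:-→d7:H3→d8:-→d9:-→d10:-→d11:-→d12:-→d13:-→d14:-→d15:-→d16:-→d17:-→d18:-→d19:-→d20:-→d21:-→d22:-→d23:-→d24:-→d25:-→d26:-→d27:-→d28:-→d29:-→d30:-→d31:-→d32:H0 -> H0
  - 0.0.0.0/0 clear@0
  lookup 176.0.0.3: bits 10110 walk d0:-→d1:-→d2:-→d3:-→d4:-→d5:H0 -> H0
  lookup 12.0.3.161: bits 0000110 walk d0:-→d1:-→d2:-→d3:-→d4:-→d5:-→d6:-→d7:H3 -> H3
  add 0.0.0.0/0 -> H1 at depth 0
  lookup 176.0.0.4: bits 10110 walk d0:H1→d1:-→d2:-→d3:-→d4:-→d5:H0 -> H0
  - 176.0.0.0/5 clear@5
  lookup 60.246.195.110: bits 00 walk d0:H1→d1:-→d2:- -> H1
  add 6.128.0.0/12 -> H2 at depth 12
  add 6.128.0.0/14 -> H2 at depth 14
  lookup 13.69.0.122: bits 00001101010001010000000001111010 walk d0:H1→d1:-→d2:-→d3:-→d4:-→d5:-→d6:-→d7:H3→d8:-→d9:-→d10:-→d11:-→d12:-→d13:-→d14:-→d15:-→d16:-→d17:-→d18:-→d19:-→d20:-→d21:-→d22:-→d23:-→d24:-→d25:-→d26:-→d27:-→d28:-→d29:-→d30:-→d31:-→d32:H0 -> H0
  add 3.64.103.0/24 -> H1 at depth 24
  add 183.133.202.80/28 -> H6 at depth 28
  add 6.129.101.1/32 -> H5 at depth 32
  add 6.129.64.0/18 -> H0 at depth 18
  lookup 12.0.3.44: bits 0000110 walk d0:H1→d1:-→d2:-→d3:-→d4:-→d5:-→d6:-→d7:H3 -> H3
  - 6.129.0.0/17 clear@17
  lookup 6.128.0.26: bits 000001101000000 walk d0:H1→d1:-→d2:-→d3:-→d4:-→d5:-→d6:-→d7:-→d8:-→d9:-→d10:-→d11:-→d12:H2→d13:-→d14:H2→d15:- -> H2
  add 183.0.0.0/8 -> H4 at depth 8
  - 6.128.0.0/14 clear@14
  lookup 6.129.101.1: bits 00000110100000010110010100000001 walk d0:H1→d1:-→d2:-→d3:-→d4:-→d5:-→d6:-→d7:-→d8:-→d9:-→d10:-→d11:-→d12:H2→d13:-→d14:-→d15:-→d16:-→d17:-→d18:H0→d19:-→d20:-→d21:-→d22:-→d23:-→d24:-→d25:-→d26:-→d27:-→d28:-→d29:-→d30:-→d31:-→d32:H5 -> H5
  add 183.133.202.0/24 -> H5 at depth 24
  lookup 13.69.0.122: bits 00001101010001010000000001111010 walk d0:H1→d1:-→d2:-→d3:-→d4:-→d5:-→d6:-→d7:H3→d8:-→d9:-→d10:-→d11:-→d12:-→d13:-→d14:-→d15:-→d16:-→d17:-→d18:-→d19:-→d20:-→d21:-→d22:-→d23:-→d24:-→d25:-→d26:-→d27:-→d28:-→d29:-→d30:-→d31:-→d32:H0 -> H0

== LOOKUPS ==
["H6","no-route","H0","H0","H0","H3","H0","H1","H0","H3","H2","H5","H0"]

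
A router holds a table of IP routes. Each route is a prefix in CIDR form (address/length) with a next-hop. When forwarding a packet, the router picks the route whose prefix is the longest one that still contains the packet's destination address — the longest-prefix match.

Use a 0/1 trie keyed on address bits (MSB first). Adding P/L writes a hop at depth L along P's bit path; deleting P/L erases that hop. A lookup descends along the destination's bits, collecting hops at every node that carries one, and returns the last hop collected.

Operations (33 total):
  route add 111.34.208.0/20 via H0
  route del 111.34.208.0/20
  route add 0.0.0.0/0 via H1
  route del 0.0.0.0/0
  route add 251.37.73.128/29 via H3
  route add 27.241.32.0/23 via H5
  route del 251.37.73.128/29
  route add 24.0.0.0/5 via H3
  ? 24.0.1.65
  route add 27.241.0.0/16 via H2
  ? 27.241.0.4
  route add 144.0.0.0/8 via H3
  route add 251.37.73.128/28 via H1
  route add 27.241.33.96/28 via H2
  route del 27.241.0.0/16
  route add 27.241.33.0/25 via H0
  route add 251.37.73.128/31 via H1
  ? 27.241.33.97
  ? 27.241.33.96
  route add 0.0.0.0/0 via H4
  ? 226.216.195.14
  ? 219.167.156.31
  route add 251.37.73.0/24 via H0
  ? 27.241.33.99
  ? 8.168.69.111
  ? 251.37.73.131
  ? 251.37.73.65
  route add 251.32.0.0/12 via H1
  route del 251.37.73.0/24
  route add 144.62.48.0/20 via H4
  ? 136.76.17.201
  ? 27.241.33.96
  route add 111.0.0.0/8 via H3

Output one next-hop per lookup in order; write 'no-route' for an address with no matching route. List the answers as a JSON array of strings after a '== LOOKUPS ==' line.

Apply in order:
  + 111.34.208.0/20 (H0) depth=20
  - 111.34.208.0/20 clear@20
  + 0.0.0.0/0 (H1) depth=0
  - 0.0.0.0/0 clear@0
  + 251.37.73.128/29 (H3) depth=29
  + 27.241.32.0/23 (H5) depth=23
  - 251.37.73.128/29 clear@29
  + 24.0.0.0/5 (H3) depth=5
  lookup 24.0.1.65: bits 000110 walk d0:-→d1:-→d2:-→d3:-→d4:-→d5:H3→d6:- -> H3
  + 27.241.0.0/16 (H2) depth=16
  lookup 27.241.0.4: bits 000110111111000100 walk d0:-→d1:-→d2:-→d3:-→d4:-→d5:H3→d6:-→d7:-→d8:-→d9:-→d10:-→d11:-→d12:-→d13:-→d14:-→d15:-→d16:H2→d17:-→d18:- -> H2
  + 144.0.0.0/8 (H3) depth=8
  + 251.37.73.128/28 (H1) depth=28
  + 27.241.33.96/28 (H2) depth=28
  - 27.241.0.0/16 clear@16
  + 27.241.33.0/25 (H0) depth=25
  + 251.37.73.128/31 (H1) depth=31
  lookup 27.241.33.97: bits 0001101111110001001000010110 walk d0:-→d1:-→d2:-→d3:-→d4:-→d5:H3→d6:-→d7:-→d8:-→d9:-→d10:-→d11:-→d12:-→d13:-→d14:-→d15:-→d16:-→d17:-→d18:-→d19:-→d20:-→d21:-→d22:-→d23:H5→d24:-→d25:H0→d26:-→d27:-→d28:H2 -> H2
  lookup 27.241.33.96: bits 0001101111110001001000010110 walk d0:-→d1:-→d2:-→d3:-→d4:-→d5:H3→d6:-→d7:-→d8:-→d9:-→d10:-→d11:-→d12:-→d13:-→d14:-→d15:-→d16:-→d17:-→d18:-→d19:-→d20:-→d21:-→d22:-→d23:H5→d24:-→d25:H0→d26:-→d27:-→d28:H2 -> H2
  + 0.0.0.0/0 (H4) depth=0
  lookup 226.216.195.14: bits 111 walk d0:H4→d1:-→d2:-→d3:- -> H4
  lookup 219.167.156.31: bits 11 walk d0:H4→d1:-→d2:- -> H4
  + 251.37.73.0/24 (H0) depth=24
  lookup 27.241.33.99: bits 0001101111110001001000010110 walk d0:H4→d1:-→d2:-→d3:-→d4:-→d5:H3→d6:-→d7:-→d8:-→d9:-→d10:-→d11:-→d12:-→d13:-→d14:-→d15:-→d16:-→d17:-→d18:-→d19:-→d20:-→d21:-→d22:-→d23:H5→d24:-→d25:H0→d26:-→d27:-→d28:H2 -> H2
  lookup 8.168.69.111: bits 000 walk d0:H4→d1:-→d2:-→d3:- -> H4
  lookup 251.37.73.131: bits 111110110010010101001001100000 walk d0:H4→d1:-→d2:-→d3:-→d4:-→d5:-→d6:-→d7:-→d8:-→d9:-→d10:-→d11:-→d12:-→d13:-→d14:-→d15:-→d16:-→d17:-→d18:-→d19:-→d20:-→d21:-→d22:-→d23:-→d24:H0→d25:-→d26:-→d27:-→d28:H1→d29:-→d30:- -> H1
  lookup 251.37.73.65: bits 111110110010010101001001 walk d0:H4→d1:-→d2:-→d3:-→d4:-→d5:-→d6:-→d7:-→d8:-→d9:-→d10:-→d11:-→d12:-→d13:-→d14:-→d15:-→d16:-→d17:-→d18:-→d19:-→d20:-→d21:-→d22:-→d23:-→d24:H0 -> H0
  + 251.32.0.0/12 (H1) depth=12
  - 251.37.73.0/24 clear@24
  + 144.62.48.0/20 (H4) depth=20
  lookup 136.76.17.201: bits 100 walk d0:H4→d1:-→d2:-→d3:- -> H4
  lookup 27.241.33.96: bits 0001101111110001001000010110 walk d0:H4→d1:-→d2:-→d3:-→d4:-→d5:H3→d6:-→d7:-→d8:-→d9:-→d10:-→d11:-→d12:-→d13:-→d14:-→d15:-→d16:-→d17:-→d18:-→d19:-→d20:-→d21:-→d22:-→d23:H5→d24:-→d25:H0→d26:-→d27:-→d28:H2 -> H2
  + 111.0.0.0/8 (H3) depth=8

== LOOKUPS ==
["H3","H2","H2","H2","H4","H4","H2","H4","H1","H0","H4","H2"]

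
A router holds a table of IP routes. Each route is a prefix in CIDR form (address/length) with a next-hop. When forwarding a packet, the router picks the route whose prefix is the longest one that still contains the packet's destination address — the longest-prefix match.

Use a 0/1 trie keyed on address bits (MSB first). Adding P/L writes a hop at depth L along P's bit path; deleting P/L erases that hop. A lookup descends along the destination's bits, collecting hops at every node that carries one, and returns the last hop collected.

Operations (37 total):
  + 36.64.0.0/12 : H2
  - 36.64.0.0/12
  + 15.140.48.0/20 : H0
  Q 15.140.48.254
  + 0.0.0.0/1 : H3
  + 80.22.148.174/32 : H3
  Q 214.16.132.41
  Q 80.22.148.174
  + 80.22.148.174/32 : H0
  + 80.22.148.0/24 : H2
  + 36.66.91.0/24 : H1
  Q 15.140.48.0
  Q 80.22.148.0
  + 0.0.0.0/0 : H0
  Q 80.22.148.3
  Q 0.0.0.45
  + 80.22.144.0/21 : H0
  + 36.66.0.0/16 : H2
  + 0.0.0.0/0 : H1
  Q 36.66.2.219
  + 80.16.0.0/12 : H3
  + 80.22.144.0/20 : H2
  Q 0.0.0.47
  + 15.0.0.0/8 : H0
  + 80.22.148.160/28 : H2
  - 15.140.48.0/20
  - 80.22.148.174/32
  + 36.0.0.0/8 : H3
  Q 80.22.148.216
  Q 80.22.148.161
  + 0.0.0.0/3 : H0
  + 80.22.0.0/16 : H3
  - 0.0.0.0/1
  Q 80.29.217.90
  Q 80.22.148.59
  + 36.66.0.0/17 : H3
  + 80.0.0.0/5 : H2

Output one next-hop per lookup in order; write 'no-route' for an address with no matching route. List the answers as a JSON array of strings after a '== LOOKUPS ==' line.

Trace:
  add 36.64.0.0/12 -> H2 at depth 12
  del 36.64.0.0/12 (clear depth 12)
  add 15.140.48.0/20 -> H0 at depth 20
  ? 15.140.48.254  path d0:-→d1:-→d2:-→d3:-→d4:-→d5:-→d6:-→d7:-→d8:-→d9:-→d10:-→d11:-→d12:-→d13:-→d14:-→d15:-→d16:-→d17:-→d18:-→d19:-→d20:H0  best=H0
  add 0.0.0.0/1 -> H3 at depth 1
  add 80.22.148.174/32 -> H3 at depth 32
  ? 214.16.132.41  path d0:-  best=no-route
  ? 80.22.148.174  path d0:-→d1:H3→d2:-→d3:-→d4:-→d5:-→d6:-→d7:-→d8:-→d9:-→d10:-→d11:-→d12:-→d13:-→d14:-→d15:-→d16:-→d17:-→d18:-→d19:-→d20:-→d21:-→d22:-→d23:-→d24:-→d25:-→d26:-→d27:-→d28:-→d29:-→d30:-→d31:-→d32:H3  best=H3
  add 80.22.148.174/32 -> H0 at depth 32
  add 80.22.148.0/24 -> H2 at depth 24
  add 36.66.91.0/24 -> H1 at depth 24
  ? 15.140.48.0  path d0:-→d1:H3→d2:-→d3:-→d4:-→d5:-→d6:-→d7:-→d8:-→d9:-→d10:-→d11:-→d12:-→d13:-→d14:-→d15:-→d16:-→d17:-→d18:-→d19:-→d20:H0  best=H0
  ? 80.22.148.0  path d0:-→d1:H3→d2:-→d3:-→d4:-→d5:-→d6:-→d7:-→d8:-→d9:-→d10:-→d11:-→d12:-→d13:-→d14:-→d15:-→d16:-→d17:-→d18:-→d19:-→d20:-→d21:-→d22:-→d23:-→d24:H2  best=H2
  add 0.0.0.0/0 -> H0 at depth 0
  ? 80.22.148.3  path d0:H0→d1:H3→d2:-→d3:-→d4:-→d5:-→d6:-→d7:-→d8:-→d9:-→d10:-→d11:-→d12:-→d13:-→d14:-→d15:-→d16:-→d17:-→d18:-→d19:-→d20:-→d21:-→d22:-→d23:-→d24:H2  best=H2
  ? 0.0.0.45  path d0:H0→d1:H3→d2:-→d3:-→d4:-  best=H3
  add 80.22.144.0/21 -> H0 at depth 21
  add 36.66.0.0/16 -> H2 at depth 16
  add 0.0.0.0/0 -> H1 at depth 0
  ? 36.66.2.219  path d0:H1→d1:H3→d2:-→d3:-→d4:-→d5:-→d6:-→d7:-→d8:-→d9:-→d10:-→d11:-→d12:-→d13:-→d14:-→d15:-→d16:H2→d17:-  best=H2
  add 80.16.0.0/12 -> H3 at depth 12
  add 80.22.144.0/20 -> H2 at depth 20
  ? 0.0.0.47  path d0:H1→d1:H3→d2:-→d3:-→d4:-  best=H3
  add 15.0.0.0/8 -> H0 at depth 8
  add 80.22.148.160/28 -> H2 at depth 28
  del 15.140.48.0/20 (clear depth 20)
  del 80.22.148.174/32 (clear depth 32)
  add 36.0.0.0/8 -> H3 at depth 8
  ? 80.22.148.216  path d0:H1→d1:H3→d2:-→d3:-→d4:-→d5:-→d6:-→d7:-→d8:-→d9:-→d10:-→d11:-→d12:H3→d13:-→d14:-→d15:-→d16:-→d17:-→d18:-→d19:-→d20:H2→d21:H0→d22:-→d23:-→d24:H2→d25:-  best=H2
  ? 80.22.148.161  path d0:H1→d1:H3→d2:-→d3:-→d4:-→d5:-→d6:-→d7:-→d8:-→d9:-→d10:-→d11:-→d12:H3→d13:-→d14:-→d15:-→d16:-→d17:-→d18:-→d19:-→d20:H2→d21:H0→d22:-→d23:-→d24:H2→d25:-→d26:-→d27:-→d28:H2  best=H2
  add 0.0.0.0/3 -> H0 at depth 3
  add 80.22.0.0/16 -> H3 at depth 16
  del 0.0.0.0/1 (clear depth 1)
  ? 80.29.217.90  path d0:H1→d1:-→d2:-→d3:-→d4:-→d5:-→d6:-→d7:-→d8:-→d9:-→d10:-→d11:-→d12:H3  best=H3
  ? 80.22.148.59  path d0:H1→d1:-→d2:-→d3:-→d4:-→d5:-→d6:-→d7:-→d8:-→d9:-→d10:-→d11:-→d12:H3→d13:-→d14:-→d15:-→d16:H3→d17:-→d18:-→d19:-→d20:H2→d21:H0→d22:-→d23:-→d24:H2  best=H2
  add 36.66.0.0/17 -> H3 at depth 17
  add 80.0.0.0/5 -> H2 at depth 5

== LOOKUPS ==
["H0","no-route","H3","H0","H2","H2","H3","H2","H3","H2","H2","H3","H2"]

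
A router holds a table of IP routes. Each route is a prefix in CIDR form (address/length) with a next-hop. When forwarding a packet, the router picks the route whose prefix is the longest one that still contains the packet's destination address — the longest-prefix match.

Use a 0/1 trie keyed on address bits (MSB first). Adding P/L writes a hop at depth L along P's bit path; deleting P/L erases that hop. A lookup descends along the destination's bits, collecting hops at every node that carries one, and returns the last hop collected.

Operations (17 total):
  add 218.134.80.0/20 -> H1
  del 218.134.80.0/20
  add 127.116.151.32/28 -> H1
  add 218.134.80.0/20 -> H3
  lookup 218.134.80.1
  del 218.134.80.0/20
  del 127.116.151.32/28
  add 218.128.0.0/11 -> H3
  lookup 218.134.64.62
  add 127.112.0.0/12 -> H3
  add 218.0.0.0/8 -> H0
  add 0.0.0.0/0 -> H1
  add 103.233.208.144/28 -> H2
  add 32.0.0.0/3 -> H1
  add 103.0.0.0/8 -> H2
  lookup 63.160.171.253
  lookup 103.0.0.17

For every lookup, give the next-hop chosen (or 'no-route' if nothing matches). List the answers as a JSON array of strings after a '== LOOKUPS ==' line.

Trace:
  + 218.134.80.0/20 (H1) depth=20
  del 218.134.80.0/20 (clear depth 20)
  + 127.116.151.32/28 (H1) depth=28
  + 218.134.80.0/20 (H3) depth=20
  Q 218.134.80.1: descend 11011010100001100101 ; hops seen [H3] ; pick H3
  del 218.134.80.0/20 (clear depth 20)
  del 127.116.151.32/28 (clear depth 28)
  + 218.128.0.0/11 (H3) depth=11
  Q 218.134.64.62: descend 1101101010000110010 ; hops seen [H3] ; pick H3
  + 127.112.0.0/12 (H3) depth=12
  + 218.0.0.0/8 (H0) depth=8
  + 0.0.0.0/0 (H1) depth=0
  + 103.233.208.144/28 (H2) depth=28
  + 32.0.0.0/3 (H1) depth=3
  + 103.0.0.0/8 (H2) depth=8
  Q 63.160.171.253: descend 001 ; hops seen [H1,H1] ; pick H1
  Q 103.0.0.17: descend 01100111 ; hops seen [H1,H2] ; pick H2

== LOOKUPS ==
["H3","H3","H1","H2"]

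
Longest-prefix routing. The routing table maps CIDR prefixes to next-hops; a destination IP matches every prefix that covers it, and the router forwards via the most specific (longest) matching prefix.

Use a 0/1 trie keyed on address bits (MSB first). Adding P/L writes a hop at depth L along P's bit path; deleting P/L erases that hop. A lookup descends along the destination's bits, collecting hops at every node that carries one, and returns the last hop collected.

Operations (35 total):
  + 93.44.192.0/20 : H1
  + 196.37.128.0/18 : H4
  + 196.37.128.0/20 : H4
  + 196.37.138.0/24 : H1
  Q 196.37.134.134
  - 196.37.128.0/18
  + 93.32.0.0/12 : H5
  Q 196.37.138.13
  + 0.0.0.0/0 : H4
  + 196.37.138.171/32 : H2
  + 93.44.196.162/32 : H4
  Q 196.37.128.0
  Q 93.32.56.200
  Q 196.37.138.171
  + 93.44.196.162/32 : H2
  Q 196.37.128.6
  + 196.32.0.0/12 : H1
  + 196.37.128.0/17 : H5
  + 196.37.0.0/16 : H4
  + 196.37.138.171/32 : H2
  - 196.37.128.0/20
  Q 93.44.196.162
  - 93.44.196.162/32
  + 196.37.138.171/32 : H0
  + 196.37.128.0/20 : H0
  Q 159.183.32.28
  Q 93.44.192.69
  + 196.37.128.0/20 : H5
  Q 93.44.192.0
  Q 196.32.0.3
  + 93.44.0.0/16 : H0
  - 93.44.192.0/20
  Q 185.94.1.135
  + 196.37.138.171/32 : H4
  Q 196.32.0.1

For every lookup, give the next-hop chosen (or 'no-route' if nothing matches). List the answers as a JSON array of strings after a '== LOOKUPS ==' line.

Process each operation:
  + 93.44.192.0/20 (H1) depth=20
  + 196.37.128.0/18 (H4) depth=18
  + 196.37.128.0/20 (H4) depth=20
  + 196.37.138.0/24 (H1) depth=24
  ? 196.37.134.134  path d0:-→d1:-→d2:-→d3:-→d4:-→d5:-→d6:-→d7:-→d8:-→d9:-→d10:-→d11:-→d12:-→d13:-→d14:-→d15:-→d16:-→d17:-→d18:H4→d19:-→d20:H4  best=H4
  del 196.37.128.0/18 (clear depth 18)
  + 93.32.0.0/12 (H5) depth=12
  ? 196.37.138.13  path d0:-→d1:-→d2:-→d3:-→d4:-→d5:-→d6:-→d7:-→d8:-→d9:-→d10:-→d11:-→d12:-→d13:-→d14:-→d15:-→d16:-→d17:-→d18:-→d19:-→d20:H4→d21:-→d22:-→d23:-→d24:H1  best=H1
  + 0.0.0.0/0 (H4) depth=0
  + 196.37.138.171/32 (H2) depth=32
  + 93.44.196.162/32 (H4) depth=32
  ? 196.37.128.0  path d0:H4→d1:-→d2:-→d3:-→d4:-→d5:-→d6:-→d7:-→d8:-→d9:-→d10:-→d11:-→d12:-→d13:-→d14:-→d15:-→d16:-→d17:-→d18:-→d19:-→d20:H4  best=H4
  ? 93.32.56.200  path d0:H4→d1:-→d2:-→d3:-→d4:-→d5:-→d6:-→d7:-→d8:-→d9:-→d10:-→d11:-→d12:H5  best=H5
  ? 196.37.138.171  path d0:H4→d1:-→d2:-→d3:-→d4:-→d5:-→d6:-→d7:-→d8:-→d9:-→d10:-→d11:-→d12:-→d13:-→d14:-→d15:-→d16:-→d17:-→d18:-→d19:-→d20:H4→d21:-→d22:-→d23:-→d24:H1→d25:-→d26:-→d27:-→d28:-→d29:-→d30:-→d31:-→d32:H2  best=H2
  + 93.44.196.162/32 (H2) depth=32
  ? 196.37.128.6  path d0:H4→d1:-→d2:-→d3:-→d4:-→d5:-→d6:-→d7:-→d8:-→d9:-→d10:-→d11:-→d12:-→d13:-→d14:-→d15:-→d16:-→d17:-→d18:-→d19:-→d20:H4  best=H4
  + 196.32.0.0/12 (H1) depth=12
  + 196.37.128.0/17 (H5) depth=17
  + 196.37.0.0/16 (H4) depth=16
  + 196.37.138.171/32 (H2) depth=32
  del 196.37.128.0/20 (clear depth 20)
  ? 93.44.196.162  path d0:H4→d1:-→d2:-→d3:-→d4:-→d5:-→d6:-→d7:-→d8:-→d9:-→d10:-→d11:-→d12:H5→d13:-→d14:-→d15:-→d16:-→d17:-→d18:-→d19:-→d20:H1→d21:-→d22:-→d23:-→d24:-→d25:-→d26:-→d27:-→d28:-→d29:-→d30:-→d31:-→d32:H2  best=H2
  del 93.44.196.162/32 (clear depth 32)
  + 196.37.138.171/32 (H0) depth=32
  + 196.37.128.0/20 (H0) depth=20
  ? 159.183.32.28  path d0:H4→d1:-  best=H4
  ? 93.44.192.69  path d0:H4→d1:-→d2:-→d3:-→d4:-→d5:-→d6:-→d7:-→d8:-→d9:-→d10:-→d11:-→d12:H5→d13:-→d14:-→d15:-→d16:-→d17:-→d18:-→d19:-→d20:H1→d21:-  best=H1
  + 196.37.128.0/20 (H5) depth=20
  ? 93.44.192.0  path d0:H4→d1:-→d2:-→d3:-→d4:-→d5:-→d6:-→d7:-→d8:-→d9:-→d10:-→d11:-→d12:H5→d13:-→d14:-→d15:-→d16:-→d17:-→d18:-→d19:-→d20:H1→d21:-  best=H1
  ? 196.32.0.3  path d0:H4→d1:-→d2:-→d3:-→d4:-→d5:-→d6:-→d7:-→d8:-→d9:-→d10:-→d11:-→d12:H1→d13:-  best=H1
  + 93.44.0.0/16 (H0) depth=16
  del 93.44.192.0/20 (clear depth 20)
  ? 185.94.1.135  path d0:H4→d1:-  best=H4
  + 196.37.138.171/32 (H4) depth=32
  ? 196.32.0.1  path d0:H4→d1:-→d2:-→d3:-→d4:-→d5:-→d6:-→d7:-→d8:-→d9:-→d10:-→d11:-→d12:H1→d13:-  best=H1

== LOOKUPS ==
["H4","H1","H4","H5","H2","H4","H2","H4","H1","H1","H1","H4","H1"]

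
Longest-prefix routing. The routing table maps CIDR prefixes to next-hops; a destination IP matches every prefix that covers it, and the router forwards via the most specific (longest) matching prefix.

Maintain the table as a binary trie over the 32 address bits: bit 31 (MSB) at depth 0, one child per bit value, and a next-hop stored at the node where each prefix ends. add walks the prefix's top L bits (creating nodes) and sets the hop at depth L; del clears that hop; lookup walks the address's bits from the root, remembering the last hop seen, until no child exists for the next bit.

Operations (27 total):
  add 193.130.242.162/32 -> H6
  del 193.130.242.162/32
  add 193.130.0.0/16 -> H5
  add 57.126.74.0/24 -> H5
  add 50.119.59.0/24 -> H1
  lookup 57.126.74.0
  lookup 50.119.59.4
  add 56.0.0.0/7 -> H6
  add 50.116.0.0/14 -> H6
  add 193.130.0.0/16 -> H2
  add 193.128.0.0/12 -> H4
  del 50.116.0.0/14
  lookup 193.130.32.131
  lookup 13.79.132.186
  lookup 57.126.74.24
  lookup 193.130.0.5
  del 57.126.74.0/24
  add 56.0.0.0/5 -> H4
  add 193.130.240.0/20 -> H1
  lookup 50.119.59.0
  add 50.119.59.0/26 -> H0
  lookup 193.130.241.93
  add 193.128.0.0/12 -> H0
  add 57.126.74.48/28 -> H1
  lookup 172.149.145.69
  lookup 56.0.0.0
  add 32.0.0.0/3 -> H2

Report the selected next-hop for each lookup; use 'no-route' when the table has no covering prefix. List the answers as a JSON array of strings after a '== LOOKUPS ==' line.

Apply in order:
  + 193.130.242.162/32 (H6) depth=32
  - 193.130.242.162/32 clear@32
  + 193.130.0.0/16 (H5) depth=16
  + 57.126.74.0/24 (H5) depth=24
  + 50.119.59.0/24 (H1) depth=24
  Q 57.126.74.0: descend 001110010111111001001010 ; hops seen [H5] ; pick H5
  Q 50.119.59.4: descend 001100100111011100111011 ; hops seen [H1] ; pick H1
  + 56.0.0.0/7 (H6) depth=7
  + 50.116.0.0/14 (H6) depth=14
  + 193.130.0.0/16 (H2) depth=16
  + 193.128.0.0/12 (H4) depth=12
  - 50.116.0.0/14 clear@14
  Q 193.130.32.131: descend 1100000110000010 ; hops seen [H4,H2] ; pick H2
  Q 13.79.132.186: descend 00 ; hops seen [∅] ; pick no-route
  Q 57.126.74.24: descend 001110010111111001001010 ; hops seen [H6,H5] ; pick H5
  Q 193.130.0.5: descend 1100000110000010 ; hops seen [H4,H2] ; pick H2
  - 57.126.74.0/24 clear@24
  + 56.0.0.0/5 (H4) depth=5
  + 193.130.240.0/20 (H1) depth=20
  Q 50.119.59.0: descend 001100100111011100111011 ; hops seen [H1] ; pick H1
  + 50.119.59.0/26 (H0) depth=26
  Q 193.130.241.93: descend 1100000110000010111100 ; hops seen [H4,H2,H1] ; pick H1
  + 193.128.0.0/12 (H0) depth=12
  + 57.126.74.48/28 (H1) depth=28
  Q 172.149.145.69: descend 1 ; hops seen [∅] ; pick no-route
  Q 56.0.0.0: descend 0011100 ; hops seen [H4,H6] ; pick H6
  + 32.0.0.0/3 (H2) depth=3

== LOOKUPS ==
["H5","H1","H2","no-route","H5","H2","H1","H1","no-route","H6"]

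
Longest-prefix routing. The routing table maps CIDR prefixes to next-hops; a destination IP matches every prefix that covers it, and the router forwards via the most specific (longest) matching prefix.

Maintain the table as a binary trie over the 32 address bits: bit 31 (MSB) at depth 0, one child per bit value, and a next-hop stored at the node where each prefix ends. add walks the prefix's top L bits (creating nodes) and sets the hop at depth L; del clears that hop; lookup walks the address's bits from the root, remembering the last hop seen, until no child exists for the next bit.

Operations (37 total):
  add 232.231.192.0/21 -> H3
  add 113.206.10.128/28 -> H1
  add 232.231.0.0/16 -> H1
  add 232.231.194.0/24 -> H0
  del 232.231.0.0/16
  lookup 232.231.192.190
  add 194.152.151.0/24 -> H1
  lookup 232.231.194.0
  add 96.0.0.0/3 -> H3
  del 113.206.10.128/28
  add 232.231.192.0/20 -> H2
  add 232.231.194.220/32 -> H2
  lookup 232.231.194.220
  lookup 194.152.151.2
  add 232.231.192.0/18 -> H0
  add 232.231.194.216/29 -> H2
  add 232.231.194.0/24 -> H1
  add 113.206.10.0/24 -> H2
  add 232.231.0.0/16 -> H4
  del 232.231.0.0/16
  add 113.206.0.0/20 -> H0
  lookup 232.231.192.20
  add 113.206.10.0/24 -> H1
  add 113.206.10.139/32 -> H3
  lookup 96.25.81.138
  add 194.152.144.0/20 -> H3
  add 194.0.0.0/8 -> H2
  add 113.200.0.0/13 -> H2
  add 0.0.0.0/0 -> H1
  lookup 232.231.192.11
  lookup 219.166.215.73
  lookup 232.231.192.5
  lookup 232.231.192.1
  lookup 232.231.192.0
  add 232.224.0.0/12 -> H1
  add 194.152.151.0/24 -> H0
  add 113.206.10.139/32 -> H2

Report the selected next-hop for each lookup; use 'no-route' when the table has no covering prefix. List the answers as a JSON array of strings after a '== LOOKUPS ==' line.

Trace:
  add 232.231.192.0/21 -> H3 at depth 21
  add 113.206.10.128/28 -> H1 at depth 28
  add 232.231.0.0/16 -> H1 at depth 16
  add 232.231.194.0/24 -> H0 at depth 24
  del 232.231.0.0/16 (clear depth 16)
  Q 232.231.192.190: descend 1110100011100111110000 ; hops seen [H3] ; pick H3
  add 194.152.151.0/24 -> H1 at depth 24
  Q 232.231.194.0: descend 111010001110011111000010 ; hops seen [H3,H0] ; pick H0
  add 96.0.0.0/3 -> H3 at depth 3
  del 113.206.10.128/28 (clear depth 28)
  add 232.231.192.0/20 -> H2 at depth 20
  add 232.231.194.220/32 -> H2 at depth 32
  Q 232.231.194.220: descend 11101000111001111100001011011100 ; hops seen [H2,H3,H0,H2] ; pick H2
  Q 194.152.151.2: descend 110000101001100010010111 ; hops seen [H1] ; pick H1
  add 232.231.192.0/18 -> H0 at depth 18
  add 232.231.194.216/29 -> H2 at depth 29
  add 232.231.194.0/24 -> H1 at depth 24
  add 113.206.10.0/24 -> H2 at depth 24
  add 232.231.0.0/16 -> H4 at depth 16
  del 232.231.0.0/16 (clear depth 16)
  add 113.206.0.0/20 -> H0 at depth 20
  Q 232.231.192.20: descend 1110100011100111110000 ; hops seen [H0,H2,H3] ; pick H3
  add 113.206.10.0/24 -> H1 at depth 24
  add 113.206.10.139/32 -> H3 at depth 32
  Q 96.25.81.138: descend 011 ; hops seen [H3] ; pick H3
  add 194.152.144.0/20 -> H3 at depth 20
  add 194.0.0.0/8 -> H2 at depth 8
  add 113.200.0.0/13 -> H2 at depth 13
  add 0.0.0.0/0 -> H1 at depth 0
  Q 232.231.192.11: descend 1110100011100111110000 ; hops seen [H1,H0,H2,H3] ; pick H3
  Q 219.166.215.73: descend 110 ; hops seen [H1] ; pick H1
  Q 232.231.192.5: descend 1110100011100111110000 ; hops seen [H1,H0,H2,H3] ; pick H3
  Q 232.231.192.1: descend 1110100011100111110000 ; hops seen [H1,H0,H2,H3] ; pick H3
  Q 232.231.192.0: descend 1110100011100111110000 ; hops seen [H1,H0,H2,H3] ; pick H3
  add 232.224.0.0/12 -> H1 at depth 12
  add 194.152.151.0/24 -> H0 at depth 24
  add 113.206.10.139/32 -> H2 at depth 32

== LOOKUPS ==
["H3","H0","H2","H1","H3","H3","H3","H1","H3","H3","H3"]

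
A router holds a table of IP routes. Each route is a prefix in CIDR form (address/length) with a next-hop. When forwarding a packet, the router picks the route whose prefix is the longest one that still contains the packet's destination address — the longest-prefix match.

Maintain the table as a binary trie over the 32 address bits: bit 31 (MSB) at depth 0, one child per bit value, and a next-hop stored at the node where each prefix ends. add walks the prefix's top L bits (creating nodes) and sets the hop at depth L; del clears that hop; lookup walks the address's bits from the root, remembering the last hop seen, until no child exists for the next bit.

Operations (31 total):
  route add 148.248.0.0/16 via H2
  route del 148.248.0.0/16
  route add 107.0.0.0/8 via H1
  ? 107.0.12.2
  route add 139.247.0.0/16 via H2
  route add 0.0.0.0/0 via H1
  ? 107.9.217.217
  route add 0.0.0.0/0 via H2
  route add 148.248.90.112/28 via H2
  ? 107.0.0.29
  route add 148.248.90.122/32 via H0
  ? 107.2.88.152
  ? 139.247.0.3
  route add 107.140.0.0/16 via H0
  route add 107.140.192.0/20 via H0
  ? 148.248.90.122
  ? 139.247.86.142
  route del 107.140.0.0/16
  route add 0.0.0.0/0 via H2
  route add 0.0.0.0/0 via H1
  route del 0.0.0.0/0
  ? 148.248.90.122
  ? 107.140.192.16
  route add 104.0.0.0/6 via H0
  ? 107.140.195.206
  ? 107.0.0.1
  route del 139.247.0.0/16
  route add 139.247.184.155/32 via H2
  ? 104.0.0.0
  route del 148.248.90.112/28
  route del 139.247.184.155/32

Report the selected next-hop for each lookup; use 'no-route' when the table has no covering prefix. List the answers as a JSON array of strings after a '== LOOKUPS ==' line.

Apply in order:
  + 148.248.0.0/16 (H2) depth=16
  del 148.248.0.0/16 (clear depth 16)
  + 107.0.0.0/8 (H1) depth=8
  Q 107.0.12.2: descend 01101011 ; hops seen [H1] ; pick H1
  + 139.247.0.0/16 (H2) depth=16
  + 0.0.0.0/0 (H1) depth=0
  Q 107.9.217.217: descend 01101011 ; hops seen [H1,H1] ; pick H1
  + 0.0.0.0/0 (H2) depth=0
  + 148.248.90.112/28 (H2) depth=28
  Q 107.0.0.29: descend 01101011 ; hops seen [H2,H1] ; pick H1
  + 148.248.90.122/32 (H0) depth=32
  Q 107.2.88.152: descend 01101011 ; hops seen [H2,H1] ; pick H1
  Q 139.247.0.3: descend 1000101111110111 ; hops seen [H2,H2] ; pick H2
  + 107.140.0.0/16 (H0) depth=16
  + 107.140.192.0/20 (H0) depth=20
  Q 148.248.90.122: descend 10010100111110000101101001111010 ; hops seen [H2,H2,H0] ; pick H0
  Q 139.247.86.142: descend 1000101111110111 ; hops seen [H2,H2] ; pick H2
  del 107.140.0.0/16 (clear depth 16)
  + 0.0.0.0/0 (H2) depth=0
  + 0.0.0.0/0 (H1) depth=0
  del 0.0.0.0/0 (clear depth 0)
  Q 148.248.90.122: descend 10010100111110000101101001111010 ; hops seen [H2,H0] ; pick H0
  Q 107.140.192.16: descend 01101011100011001100 ; hops seen [H1,H0] ; pick H0
  + 104.0.0.0/6 (H0) depth=6
  Q 107.140.195.206: descend 01101011100011001100 ; hops seen [H0,H1,H0] ; pick H0
  Q 107.0.0.1: descend 01101011 ; hops seen [H0,H1] ; pick H1
  del 139.247.0.0/16 (clear depth 16)
  + 139.247.184.155/32 (H2) depth=32
  Q 104.0.0.0: descend 011010 ; hops seen [H0] ; pick H0
  del 148.248.90.112/28 (clear depth 28)
  del 139.247.184.155/32 (clear depth 32)

== LOOKUPS ==
["H1","H1","H1","H1","H2","H0","H2","H0","H0","H0","H1","H0"]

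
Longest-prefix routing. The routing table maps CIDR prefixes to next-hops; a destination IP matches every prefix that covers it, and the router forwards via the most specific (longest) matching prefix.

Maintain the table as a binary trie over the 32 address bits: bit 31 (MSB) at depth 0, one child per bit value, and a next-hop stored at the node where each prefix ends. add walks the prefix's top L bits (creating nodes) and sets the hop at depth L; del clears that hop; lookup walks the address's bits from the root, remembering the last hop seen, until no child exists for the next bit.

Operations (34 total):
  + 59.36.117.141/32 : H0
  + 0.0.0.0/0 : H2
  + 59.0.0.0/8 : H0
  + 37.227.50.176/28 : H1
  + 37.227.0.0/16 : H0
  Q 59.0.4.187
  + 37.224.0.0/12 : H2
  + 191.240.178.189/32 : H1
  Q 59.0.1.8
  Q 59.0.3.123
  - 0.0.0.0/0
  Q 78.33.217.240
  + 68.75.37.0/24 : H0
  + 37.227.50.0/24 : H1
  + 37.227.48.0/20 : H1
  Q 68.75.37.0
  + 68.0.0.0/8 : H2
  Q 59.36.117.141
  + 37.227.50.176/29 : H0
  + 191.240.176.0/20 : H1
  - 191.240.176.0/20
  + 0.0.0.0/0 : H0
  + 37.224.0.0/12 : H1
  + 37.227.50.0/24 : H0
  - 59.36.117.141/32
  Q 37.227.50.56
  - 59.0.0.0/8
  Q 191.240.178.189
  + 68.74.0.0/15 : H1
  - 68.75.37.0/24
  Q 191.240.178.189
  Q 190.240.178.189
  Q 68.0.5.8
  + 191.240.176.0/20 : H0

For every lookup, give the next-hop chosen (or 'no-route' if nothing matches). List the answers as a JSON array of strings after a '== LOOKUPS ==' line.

Process each operation:
  + 59.36.117.141/32 (H0) depth=32
  + 0.0.0.0/0 (H2) depth=0
  + 59.0.0.0/8 (H0) depth=8
  + 37.227.50.176/28 (H1) depth=28
  + 37.227.0.0/16 (H0) depth=16
  Q 59.0.4.187: descend 0011101100 ; hops seen [H2,H0] ; pick H0
  + 37.224.0.0/12 (H2) depth=12
  + 191.240.178.189/32 (H1) depth=32
  Q 59.0.1.8: descend 0011101100 ; hops seen [H2,H0] ; pick H0
  Q 59.0.3.123: descend 0011101100 ; hops seen [H2,H0] ; pick H0
  del 0.0.0.0/0 (clear depth 0)
  Q 78.33.217.240: descend 0 ; hops seen [∅] ; pick no-route
  + 68.75.37.0/24 (H0) depth=24
  + 37.227.50.0/24 (H1) depth=24
  + 37.227.48.0/20 (H1) depth=20
  Q 68.75.37.0: descend 010001000100101100100101 ; hops seen [H0] ; pick H0
  + 68.0.0.0/8 (H2) depth=8
  Q 59.36.117.141: descend 00111011001001000111010110001101 ; hops seen [H0,H0] ; pick H0
  + 37.227.50.176/29 (H0) depth=29
  + 191.240.176.0/20 (H1) depth=20
  del 191.240.176.0/20 (clear depth 20)
  + 0.0.0.0/0 (H0) depth=0
  + 37.224.0.0/12 (H1) depth=12
  + 37.227.50.0/24 (H0) depth=24
  del 59.36.117.141/32 (clear depth 32)
  Q 37.227.50.56: descend 001001011110001100110010 ; hops seen [H0,H1,H0,H1,H0] ; pick H0
  del 59.0.0.0/8 (clear depth 8)
  Q 191.240.178.189: descend 10111111111100001011001010111101 ; hops seen [H0,H1] ; pick H1
  + 68.74.0.0/15 (H1) depth=15
  del 68.75.37.0/24 (clear depth 24)
  Q 191.240.178.189: descend 10111111111100001011001010111101 ; hops seen [H0,H1] ; pick H1
  Q 190.240.178.189: descend 1011111 ; hops seen [H0] ; pick H0
  Q 68.0.5.8: descend 010001000 ; hops seen [H0,H2] ; pick H2
  + 191.240.176.0/20 (H0) depth=20

== LOOKUPS ==
["H0","H0","H0","no-route","H0","H0","H0","H1","H1","H0","H2"]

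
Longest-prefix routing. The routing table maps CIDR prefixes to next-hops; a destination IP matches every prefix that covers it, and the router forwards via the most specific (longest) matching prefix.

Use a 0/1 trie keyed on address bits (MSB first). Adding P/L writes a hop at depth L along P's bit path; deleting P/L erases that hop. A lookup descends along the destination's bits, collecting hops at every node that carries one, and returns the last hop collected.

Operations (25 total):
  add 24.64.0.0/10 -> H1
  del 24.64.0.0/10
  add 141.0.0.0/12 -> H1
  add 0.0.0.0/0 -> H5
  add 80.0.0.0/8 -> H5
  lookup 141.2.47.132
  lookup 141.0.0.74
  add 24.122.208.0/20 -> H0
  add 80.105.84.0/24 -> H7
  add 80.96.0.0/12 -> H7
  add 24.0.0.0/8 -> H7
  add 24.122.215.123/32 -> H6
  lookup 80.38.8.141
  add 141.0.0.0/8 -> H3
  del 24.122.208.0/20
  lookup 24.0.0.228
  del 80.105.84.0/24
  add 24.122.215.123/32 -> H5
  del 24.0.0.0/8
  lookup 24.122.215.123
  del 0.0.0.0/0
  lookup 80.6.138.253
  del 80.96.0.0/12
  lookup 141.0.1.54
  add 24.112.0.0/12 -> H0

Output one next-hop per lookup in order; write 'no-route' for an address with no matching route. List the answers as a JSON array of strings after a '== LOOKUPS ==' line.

Process each operation:
  + 24.64.0.0/10 (H1) depth=10
  - 24.64.0.0/10 clear@10
  + 141.0.0.0/12 (H1) depth=12
  + 0.0.0.0/0 (H5) depth=0
  + 80.0.0.0/8 (H5) depth=8
  lookup 141.2.47.132: bits 100011010000 walk d0:H5→d1:-→d2:-→d3:-→d4:-→d5:-→d6:-→d7:-→d8:-→d9:-→d10:-→d11:-→d12:H1 -> H1
  lookup 141.0.0.74: bits 100011010000 walk d0:H5→d1:-→d2:-→d3:-→d4:-→d5:-→d6:-→d7:-→d8:-→d9:-→d10:-→d11:-→d12:H1 -> H1
  + 24.122.208.0/20 (H0) depth=20
  + 80.105.84.0/24 (H7) depth=24
  + 80.96.0.0/12 (H7) depth=12
  + 24.0.0.0/8 (H7) depth=8
  + 24.122.215.123/32 (H6) depth=32
  lookup 80.38.8.141: bits 010100000 walk d0:H5→d1:-→d2:-→d3:-→d4:-→d5:-→d6:-→d7:-→d8:H5→d9:- -> H5
  + 141.0.0.0/8 (H3) depth=8
  - 24.122.208.0/20 clear@20
  lookup 24.0.0.228: bits 000110000 walk d0:H5→d1:-→d2:-→d3:-→d4:-→d5:-→d6:-→d7:-→d8:H7→d9:- -> H7
  - 80.105.84.0/24 clear@24
  + 24.122.215.123/32 (H5) depth=32
  - 24.0.0.0/8 clear@8
  lookup 24.122.215.123: bits 00011000011110101101011101111011 walk d0:H5→d1:-→d2:-→d3:-→d4:-→d5:-→d6:-→d7:-→d8:-→d9:-→d10:-→d11:-→d12:-→d13:-→d14:-→d15:-→d16:-→d17:-→d18:-→d19:-→d20:-→d21:-→d22:-→d23:-→d24:-→d25:-→d26:-→d27:-→d28:-→d29:-→d30:-→d31:-→d32:H5 -> H5
  - 0.0.0.0/0 clear@0
  lookup 80.6.138.253: bits 010100000 walk d0:-→d1:-→d2:-→d3:-→d4:-→d5:-→d6:-→d7:-→d8:H5→d9:- -> H5
  - 80.96.0.0/12 clear@12
  lookup 141.0.1.54: bits 100011010000 walk d0:-→d1:-→d2:-→d3:-→d4:-→d5:-→d6:-→d7:-→d8:H3→d9:-→d10:-→d11:-→d12:H1 -> H1
  + 24.112.0.0/12 (H0) depth=12

== LOOKUPS ==
["H1","H1","H5","H7","H5","H5","H1"]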